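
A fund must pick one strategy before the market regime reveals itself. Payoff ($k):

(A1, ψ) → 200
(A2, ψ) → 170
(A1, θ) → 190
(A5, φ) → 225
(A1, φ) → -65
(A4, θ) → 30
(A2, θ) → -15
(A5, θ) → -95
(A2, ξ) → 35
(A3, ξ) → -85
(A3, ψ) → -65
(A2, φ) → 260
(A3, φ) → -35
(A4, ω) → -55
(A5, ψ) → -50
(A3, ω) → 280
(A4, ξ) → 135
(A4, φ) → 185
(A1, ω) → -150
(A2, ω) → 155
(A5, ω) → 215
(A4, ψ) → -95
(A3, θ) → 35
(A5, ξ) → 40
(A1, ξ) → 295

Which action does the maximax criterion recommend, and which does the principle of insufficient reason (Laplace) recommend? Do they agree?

Row maxima: A1=295, A2=260, A3=280, A4=185, A5=225
Best best-case = 295 → A1.
Row averages: A1=94, A2=121, A3=26, A4=40, A5=67
Highest average = 121 → A2.

maximax → A1; laplace → A2 (disagree)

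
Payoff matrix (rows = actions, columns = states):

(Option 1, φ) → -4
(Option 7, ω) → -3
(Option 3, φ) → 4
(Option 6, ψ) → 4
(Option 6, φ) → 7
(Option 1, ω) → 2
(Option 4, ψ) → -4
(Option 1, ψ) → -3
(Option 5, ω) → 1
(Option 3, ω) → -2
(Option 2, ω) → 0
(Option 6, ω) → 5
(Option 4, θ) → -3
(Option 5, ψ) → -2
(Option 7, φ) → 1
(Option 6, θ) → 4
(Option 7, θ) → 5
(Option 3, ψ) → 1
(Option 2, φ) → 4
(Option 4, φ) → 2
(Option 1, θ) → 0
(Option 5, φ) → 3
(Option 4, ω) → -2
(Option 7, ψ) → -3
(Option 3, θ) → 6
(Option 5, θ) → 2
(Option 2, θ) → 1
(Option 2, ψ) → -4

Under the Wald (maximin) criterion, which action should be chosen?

Row minima: Option 1=-4, Option 2=-4, Option 3=-2, Option 4=-4, Option 5=-2, Option 6=4, Option 7=-3
Best worst-case = 4 → Option 6.

Option 6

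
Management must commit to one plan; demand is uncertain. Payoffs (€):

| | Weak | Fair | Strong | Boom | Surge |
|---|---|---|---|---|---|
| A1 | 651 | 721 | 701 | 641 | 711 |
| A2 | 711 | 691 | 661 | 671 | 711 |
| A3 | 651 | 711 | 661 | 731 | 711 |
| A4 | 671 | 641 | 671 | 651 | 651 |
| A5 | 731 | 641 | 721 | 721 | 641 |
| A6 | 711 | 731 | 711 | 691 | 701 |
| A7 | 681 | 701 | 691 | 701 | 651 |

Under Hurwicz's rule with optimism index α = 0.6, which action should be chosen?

A6

A1: 0.6·721 + 0.4·641 = 689
A2: 0.6·711 + 0.4·661 = 691
A3: 0.6·731 + 0.4·651 = 699
A4: 0.6·671 + 0.4·641 = 659
A5: 0.6·731 + 0.4·641 = 695
A6: 0.6·731 + 0.4·691 = 715
A7: 0.6·701 + 0.4·651 = 681
Highest Hurwicz score = 715 → A6.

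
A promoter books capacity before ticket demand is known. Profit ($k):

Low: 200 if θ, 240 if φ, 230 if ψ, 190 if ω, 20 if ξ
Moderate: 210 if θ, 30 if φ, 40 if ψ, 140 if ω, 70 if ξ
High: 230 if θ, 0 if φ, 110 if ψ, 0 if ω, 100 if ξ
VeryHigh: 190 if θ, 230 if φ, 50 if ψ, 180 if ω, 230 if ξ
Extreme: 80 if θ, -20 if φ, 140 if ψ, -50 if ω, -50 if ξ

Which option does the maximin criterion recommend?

Row minima: Low=20, Moderate=30, High=0, VeryHigh=50, Extreme=-50
Best worst-case = 50 → VeryHigh.

VeryHigh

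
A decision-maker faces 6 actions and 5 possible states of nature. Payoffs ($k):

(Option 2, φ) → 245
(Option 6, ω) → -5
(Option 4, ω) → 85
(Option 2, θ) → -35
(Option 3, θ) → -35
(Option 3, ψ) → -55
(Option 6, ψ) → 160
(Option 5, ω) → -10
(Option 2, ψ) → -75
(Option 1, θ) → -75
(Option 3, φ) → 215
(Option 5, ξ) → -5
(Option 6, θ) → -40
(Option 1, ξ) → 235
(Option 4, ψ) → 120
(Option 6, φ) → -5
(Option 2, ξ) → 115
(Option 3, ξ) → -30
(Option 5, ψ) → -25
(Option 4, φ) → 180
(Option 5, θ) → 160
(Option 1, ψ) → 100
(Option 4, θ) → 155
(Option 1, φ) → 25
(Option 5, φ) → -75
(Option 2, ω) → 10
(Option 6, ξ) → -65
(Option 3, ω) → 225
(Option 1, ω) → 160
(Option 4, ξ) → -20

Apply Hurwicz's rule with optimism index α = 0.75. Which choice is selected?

Option 2

Option 1: 0.75·235 + 0.25·(-75) = 157.5
Option 2: 0.75·245 + 0.25·(-75) = 165
Option 3: 0.75·225 + 0.25·(-55) = 155
Option 4: 0.75·180 + 0.25·(-20) = 130
Option 5: 0.75·160 + 0.25·(-75) = 101.25
Option 6: 0.75·160 + 0.25·(-65) = 103.75
Highest Hurwicz score = 165 → Option 2.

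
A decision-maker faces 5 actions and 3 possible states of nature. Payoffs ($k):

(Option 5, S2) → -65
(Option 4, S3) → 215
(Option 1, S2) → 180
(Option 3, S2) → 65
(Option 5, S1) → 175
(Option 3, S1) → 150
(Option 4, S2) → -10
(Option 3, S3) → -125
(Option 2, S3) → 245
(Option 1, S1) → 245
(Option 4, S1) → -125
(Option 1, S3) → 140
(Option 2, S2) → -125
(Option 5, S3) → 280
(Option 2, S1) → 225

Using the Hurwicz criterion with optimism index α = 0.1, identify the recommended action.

Option 1

Option 1: 0.1·245 + 0.9·140 = 150.5
Option 2: 0.1·245 + 0.9·(-125) = -88
Option 3: 0.1·150 + 0.9·(-125) = -97.5
Option 4: 0.1·215 + 0.9·(-125) = -91
Option 5: 0.1·280 + 0.9·(-65) = -30.5
Highest Hurwicz score = 150.5 → Option 1.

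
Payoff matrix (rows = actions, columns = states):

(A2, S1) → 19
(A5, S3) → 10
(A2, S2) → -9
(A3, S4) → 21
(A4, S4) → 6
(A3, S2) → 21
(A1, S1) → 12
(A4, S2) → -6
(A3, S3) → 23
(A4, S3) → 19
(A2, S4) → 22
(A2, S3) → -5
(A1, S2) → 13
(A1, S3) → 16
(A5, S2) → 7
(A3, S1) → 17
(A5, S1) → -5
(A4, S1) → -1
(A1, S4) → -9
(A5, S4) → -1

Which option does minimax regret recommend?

A3

Column bests: S1=19, S2=21, S3=23, S4=22.
A1 regrets: 7, 8, 7, 31 → max 31
A2 regrets: 0, 30, 28, 0 → max 30
A3 regrets: 2, 0, 0, 1 → max 2
A4 regrets: 20, 27, 4, 16 → max 27
A5 regrets: 24, 14, 13, 23 → max 24
Smallest max regret = 2 → A3.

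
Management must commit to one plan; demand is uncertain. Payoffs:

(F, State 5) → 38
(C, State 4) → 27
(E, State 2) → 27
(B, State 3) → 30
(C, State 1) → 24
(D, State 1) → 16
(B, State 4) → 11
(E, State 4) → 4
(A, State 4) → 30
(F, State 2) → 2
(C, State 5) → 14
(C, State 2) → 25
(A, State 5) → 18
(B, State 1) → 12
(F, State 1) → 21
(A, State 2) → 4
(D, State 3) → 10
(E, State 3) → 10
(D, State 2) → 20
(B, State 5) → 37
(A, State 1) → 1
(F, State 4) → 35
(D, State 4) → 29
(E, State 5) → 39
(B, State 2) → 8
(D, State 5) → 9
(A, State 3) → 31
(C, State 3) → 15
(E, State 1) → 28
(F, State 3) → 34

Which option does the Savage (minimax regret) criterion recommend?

Column bests: State 1=28, State 2=27, State 3=34, State 4=35, State 5=39.
A regrets: 27, 23, 3, 5, 21 → max 27
B regrets: 16, 19, 4, 24, 2 → max 24
C regrets: 4, 2, 19, 8, 25 → max 25
D regrets: 12, 7, 24, 6, 30 → max 30
E regrets: 0, 0, 24, 31, 0 → max 31
F regrets: 7, 25, 0, 0, 1 → max 25
Smallest max regret = 24 → B.

B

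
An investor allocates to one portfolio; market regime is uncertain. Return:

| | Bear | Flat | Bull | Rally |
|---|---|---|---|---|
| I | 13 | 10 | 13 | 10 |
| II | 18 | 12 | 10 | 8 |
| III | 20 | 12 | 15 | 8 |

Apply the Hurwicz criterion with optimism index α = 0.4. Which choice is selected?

I: 0.4·13 + 0.6·10 = 11.2
II: 0.4·18 + 0.6·8 = 12
III: 0.4·20 + 0.6·8 = 12.8
Highest Hurwicz score = 12.8 → III.

III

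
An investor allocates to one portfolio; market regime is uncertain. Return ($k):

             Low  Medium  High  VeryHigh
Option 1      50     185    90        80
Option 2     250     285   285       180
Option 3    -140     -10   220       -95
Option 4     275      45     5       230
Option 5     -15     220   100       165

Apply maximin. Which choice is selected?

Row minima: Option 1=50, Option 2=180, Option 3=-140, Option 4=5, Option 5=-15
Best worst-case = 180 → Option 2.

Option 2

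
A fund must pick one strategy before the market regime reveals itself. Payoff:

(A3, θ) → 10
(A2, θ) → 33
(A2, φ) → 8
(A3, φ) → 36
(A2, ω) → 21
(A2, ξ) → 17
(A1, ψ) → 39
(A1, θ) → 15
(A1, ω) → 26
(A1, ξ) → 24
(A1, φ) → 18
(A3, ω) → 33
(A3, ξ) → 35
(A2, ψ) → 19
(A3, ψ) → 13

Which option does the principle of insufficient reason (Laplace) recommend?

A3

Row averages: A1=24.4, A2=19.6, A3=25.4
Highest average = 25.4 → A3.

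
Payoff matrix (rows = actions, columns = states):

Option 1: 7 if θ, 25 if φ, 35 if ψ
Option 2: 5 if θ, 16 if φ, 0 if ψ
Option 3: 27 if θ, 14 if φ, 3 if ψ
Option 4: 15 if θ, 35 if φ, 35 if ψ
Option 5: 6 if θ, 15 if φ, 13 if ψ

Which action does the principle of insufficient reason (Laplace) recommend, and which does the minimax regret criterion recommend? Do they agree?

laplace → Option 4; minimax regret → Option 4 (agree)

Row averages: Option 1=67/3, Option 2=7, Option 3=44/3, Option 4=85/3, Option 5=34/3
Highest average = 85/3 → Option 4.
Column bests: θ=27, φ=35, ψ=35.
Option 1 regrets: 20, 10, 0 → max 20
Option 2 regrets: 22, 19, 35 → max 35
Option 3 regrets: 0, 21, 32 → max 32
Option 4 regrets: 12, 0, 0 → max 12
Option 5 regrets: 21, 20, 22 → max 22
Smallest max regret = 12 → Option 4.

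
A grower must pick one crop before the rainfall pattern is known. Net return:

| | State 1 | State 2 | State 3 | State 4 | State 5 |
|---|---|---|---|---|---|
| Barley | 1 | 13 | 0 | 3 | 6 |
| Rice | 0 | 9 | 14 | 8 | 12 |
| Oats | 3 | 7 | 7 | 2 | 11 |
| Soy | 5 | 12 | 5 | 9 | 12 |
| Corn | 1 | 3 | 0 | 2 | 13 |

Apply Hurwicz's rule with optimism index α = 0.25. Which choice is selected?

Soy

Barley: 0.25·13 + 0.75·0 = 3.25
Rice: 0.25·14 + 0.75·0 = 3.5
Oats: 0.25·11 + 0.75·2 = 4.25
Soy: 0.25·12 + 0.75·5 = 6.75
Corn: 0.25·13 + 0.75·0 = 3.25
Highest Hurwicz score = 6.75 → Soy.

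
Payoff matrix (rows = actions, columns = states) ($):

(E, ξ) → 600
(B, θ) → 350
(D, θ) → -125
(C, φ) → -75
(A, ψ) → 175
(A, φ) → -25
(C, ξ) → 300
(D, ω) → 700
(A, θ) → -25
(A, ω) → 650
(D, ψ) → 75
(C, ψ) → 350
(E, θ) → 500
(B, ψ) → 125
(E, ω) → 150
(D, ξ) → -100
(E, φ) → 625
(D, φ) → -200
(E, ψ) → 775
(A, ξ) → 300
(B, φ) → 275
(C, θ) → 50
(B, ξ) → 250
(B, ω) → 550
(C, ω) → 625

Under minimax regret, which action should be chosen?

Column bests: θ=500, φ=625, ψ=775, ω=700, ξ=600.
A regrets: 525, 650, 600, 50, 300 → max 650
B regrets: 150, 350, 650, 150, 350 → max 650
C regrets: 450, 700, 425, 75, 300 → max 700
D regrets: 625, 825, 700, 0, 700 → max 825
E regrets: 0, 0, 0, 550, 0 → max 550
Smallest max regret = 550 → E.

E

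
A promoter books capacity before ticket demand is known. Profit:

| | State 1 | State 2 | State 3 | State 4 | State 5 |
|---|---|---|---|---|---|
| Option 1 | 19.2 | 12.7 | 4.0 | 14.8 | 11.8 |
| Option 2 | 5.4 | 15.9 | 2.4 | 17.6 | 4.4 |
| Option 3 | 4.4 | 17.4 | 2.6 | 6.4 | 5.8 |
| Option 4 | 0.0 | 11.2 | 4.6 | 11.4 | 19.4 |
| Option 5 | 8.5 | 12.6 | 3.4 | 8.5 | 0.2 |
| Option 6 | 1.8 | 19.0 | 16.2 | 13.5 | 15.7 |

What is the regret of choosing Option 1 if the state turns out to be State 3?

12.2

Best payoff under State 3 is 16.2.
Regret = 16.2 − 4.0 = 12.2.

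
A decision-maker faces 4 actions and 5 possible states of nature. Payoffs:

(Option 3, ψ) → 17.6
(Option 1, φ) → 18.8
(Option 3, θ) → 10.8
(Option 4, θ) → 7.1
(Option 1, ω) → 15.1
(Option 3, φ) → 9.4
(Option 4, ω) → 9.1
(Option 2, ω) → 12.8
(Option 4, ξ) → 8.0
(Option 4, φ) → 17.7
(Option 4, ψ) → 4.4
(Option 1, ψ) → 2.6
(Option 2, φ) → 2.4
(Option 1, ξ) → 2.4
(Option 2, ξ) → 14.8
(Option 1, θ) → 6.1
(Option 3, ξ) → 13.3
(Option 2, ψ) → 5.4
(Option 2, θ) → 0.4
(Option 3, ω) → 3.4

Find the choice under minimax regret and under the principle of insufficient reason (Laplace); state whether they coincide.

minimax regret → Option 3; laplace → Option 3 (agree)

Column bests: θ=10.8, φ=18.8, ψ=17.6, ω=15.1, ξ=14.8.
Option 1 regrets: 4.7, 0.0, 15.0, 0.0, 12.4 → max 15.0
Option 2 regrets: 10.4, 16.4, 12.2, 2.3, 0.0 → max 16.4
Option 3 regrets: 0.0, 9.4, 0.0, 11.7, 1.5 → max 11.7
Option 4 regrets: 3.7, 1.1, 13.2, 6.0, 6.8 → max 13.2
Smallest max regret = 11.7 → Option 3.
Row averages: Option 1=9, Option 2=7.16, Option 3=10.9, Option 4=9.26
Highest average = 10.9 → Option 3.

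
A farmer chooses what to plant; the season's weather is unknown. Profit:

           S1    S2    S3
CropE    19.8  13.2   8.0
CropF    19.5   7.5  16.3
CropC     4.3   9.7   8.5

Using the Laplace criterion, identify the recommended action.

CropF

Row averages: CropE=41/3, CropF=433/30, CropC=7.5
Highest average = 433/30 → CropF.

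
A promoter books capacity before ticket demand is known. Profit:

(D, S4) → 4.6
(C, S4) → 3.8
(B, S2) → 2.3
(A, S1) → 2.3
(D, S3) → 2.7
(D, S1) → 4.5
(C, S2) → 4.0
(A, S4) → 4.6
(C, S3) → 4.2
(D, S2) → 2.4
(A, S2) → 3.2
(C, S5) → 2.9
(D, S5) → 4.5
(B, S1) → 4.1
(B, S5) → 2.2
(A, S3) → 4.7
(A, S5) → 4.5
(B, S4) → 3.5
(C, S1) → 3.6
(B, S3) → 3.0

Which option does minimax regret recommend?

C

Column bests: S1=4.5, S2=4.0, S3=4.7, S4=4.6, S5=4.5.
A regrets: 2.2, 0.8, 0.0, 0.0, 0.0 → max 2.2
B regrets: 0.4, 1.7, 1.7, 1.1, 2.3 → max 2.3
C regrets: 0.9, 0.0, 0.5, 0.8, 1.6 → max 1.6
D regrets: 0.0, 1.6, 2.0, 0.0, 0.0 → max 2.0
Smallest max regret = 1.6 → C.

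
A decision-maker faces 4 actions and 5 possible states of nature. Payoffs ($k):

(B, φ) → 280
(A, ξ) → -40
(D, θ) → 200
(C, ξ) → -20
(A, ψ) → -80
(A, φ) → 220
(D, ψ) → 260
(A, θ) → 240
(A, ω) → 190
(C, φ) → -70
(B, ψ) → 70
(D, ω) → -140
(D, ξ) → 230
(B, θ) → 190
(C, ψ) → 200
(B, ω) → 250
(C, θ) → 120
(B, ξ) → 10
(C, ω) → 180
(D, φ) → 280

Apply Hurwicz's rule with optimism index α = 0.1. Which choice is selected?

B

A: 0.1·240 + 0.9·(-80) = -48
B: 0.1·280 + 0.9·10 = 37
C: 0.1·200 + 0.9·(-70) = -43
D: 0.1·280 + 0.9·(-140) = -98
Highest Hurwicz score = 37 → B.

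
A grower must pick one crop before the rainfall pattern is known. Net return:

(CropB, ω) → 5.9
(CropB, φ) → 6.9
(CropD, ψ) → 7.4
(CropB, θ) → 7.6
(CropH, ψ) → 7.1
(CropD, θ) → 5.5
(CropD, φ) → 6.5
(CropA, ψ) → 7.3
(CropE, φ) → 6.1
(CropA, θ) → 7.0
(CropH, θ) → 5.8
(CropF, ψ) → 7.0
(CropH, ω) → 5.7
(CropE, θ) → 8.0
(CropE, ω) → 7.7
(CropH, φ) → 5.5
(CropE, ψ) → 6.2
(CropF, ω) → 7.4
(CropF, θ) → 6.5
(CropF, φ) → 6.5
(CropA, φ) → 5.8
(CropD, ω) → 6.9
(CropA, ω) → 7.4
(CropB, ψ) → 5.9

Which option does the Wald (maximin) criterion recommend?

Row minima: CropA=5.8, CropB=5.9, CropE=6.1, CropD=5.5, CropF=6.5, CropH=5.5
Best worst-case = 6.5 → CropF.

CropF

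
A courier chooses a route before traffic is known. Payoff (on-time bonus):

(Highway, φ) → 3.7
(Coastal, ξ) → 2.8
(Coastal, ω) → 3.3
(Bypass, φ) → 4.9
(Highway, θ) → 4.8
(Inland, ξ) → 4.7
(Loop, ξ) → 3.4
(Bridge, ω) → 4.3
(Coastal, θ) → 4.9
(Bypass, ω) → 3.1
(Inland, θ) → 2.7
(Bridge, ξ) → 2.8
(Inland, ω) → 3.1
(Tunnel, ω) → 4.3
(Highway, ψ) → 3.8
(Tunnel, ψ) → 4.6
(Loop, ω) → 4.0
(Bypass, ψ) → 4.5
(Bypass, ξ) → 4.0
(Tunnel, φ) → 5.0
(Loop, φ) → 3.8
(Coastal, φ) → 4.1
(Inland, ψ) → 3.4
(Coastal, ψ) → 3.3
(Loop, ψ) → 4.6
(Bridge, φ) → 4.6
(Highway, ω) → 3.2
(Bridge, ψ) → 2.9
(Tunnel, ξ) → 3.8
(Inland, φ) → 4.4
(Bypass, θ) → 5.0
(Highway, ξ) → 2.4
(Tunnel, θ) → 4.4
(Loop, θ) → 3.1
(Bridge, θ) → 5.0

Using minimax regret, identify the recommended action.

Tunnel

Column bests: θ=5.0, φ=5.0, ψ=4.6, ω=4.3, ξ=4.7.
Inland regrets: 2.3, 0.6, 1.2, 1.2, 0.0 → max 2.3
Highway regrets: 0.2, 1.3, 0.8, 1.1, 2.3 → max 2.3
Coastal regrets: 0.1, 0.9, 1.3, 1.0, 1.9 → max 1.9
Loop regrets: 1.9, 1.2, 0.0, 0.3, 1.3 → max 1.9
Bridge regrets: 0.0, 0.4, 1.7, 0.0, 1.9 → max 1.9
Bypass regrets: 0.0, 0.1, 0.1, 1.2, 0.7 → max 1.2
Tunnel regrets: 0.6, 0.0, 0.0, 0.0, 0.9 → max 0.9
Smallest max regret = 0.9 → Tunnel.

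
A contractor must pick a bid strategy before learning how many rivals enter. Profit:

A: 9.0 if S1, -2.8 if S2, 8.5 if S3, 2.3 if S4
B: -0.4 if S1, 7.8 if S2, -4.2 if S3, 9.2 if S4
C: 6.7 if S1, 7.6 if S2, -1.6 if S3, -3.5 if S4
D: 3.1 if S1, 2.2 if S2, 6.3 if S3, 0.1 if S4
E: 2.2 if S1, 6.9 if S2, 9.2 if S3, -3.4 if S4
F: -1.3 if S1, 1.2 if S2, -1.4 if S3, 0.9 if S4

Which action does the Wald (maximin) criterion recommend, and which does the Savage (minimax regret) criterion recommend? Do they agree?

Row minima: A=-2.8, B=-4.2, C=-3.5, D=0.1, E=-3.4, F=-1.4
Best worst-case = 0.1 → D.
Column bests: S1=9.0, S2=7.8, S3=9.2, S4=9.2.
A regrets: 0.0, 10.6, 0.7, 6.9 → max 10.6
B regrets: 9.4, 0.0, 13.4, 0.0 → max 13.4
C regrets: 2.3, 0.2, 10.8, 12.7 → max 12.7
D regrets: 5.9, 5.6, 2.9, 9.1 → max 9.1
E regrets: 6.8, 0.9, 0.0, 12.6 → max 12.6
F regrets: 10.3, 6.6, 10.6, 8.3 → max 10.6
Smallest max regret = 9.1 → D.

maximin → D; minimax regret → D (agree)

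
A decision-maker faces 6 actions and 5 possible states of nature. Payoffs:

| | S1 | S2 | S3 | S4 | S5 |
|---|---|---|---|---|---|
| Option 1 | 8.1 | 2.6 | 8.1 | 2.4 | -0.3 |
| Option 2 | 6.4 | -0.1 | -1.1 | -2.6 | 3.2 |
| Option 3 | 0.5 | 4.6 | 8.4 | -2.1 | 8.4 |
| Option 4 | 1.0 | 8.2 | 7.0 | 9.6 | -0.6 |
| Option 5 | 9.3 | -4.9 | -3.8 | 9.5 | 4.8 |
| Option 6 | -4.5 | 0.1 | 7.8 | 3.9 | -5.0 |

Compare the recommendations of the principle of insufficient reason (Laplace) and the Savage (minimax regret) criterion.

Row averages: Option 1=4.18, Option 2=1.16, Option 3=3.96, Option 4=5.04, Option 5=2.98, Option 6=0.46
Highest average = 5.04 → Option 4.
Column bests: S1=9.3, S2=8.2, S3=8.4, S4=9.6, S5=8.4.
Option 1 regrets: 1.2, 5.6, 0.3, 7.2, 8.7 → max 8.7
Option 2 regrets: 2.9, 8.3, 9.5, 12.2, 5.2 → max 12.2
Option 3 regrets: 8.8, 3.6, 0.0, 11.7, 0.0 → max 11.7
Option 4 regrets: 8.3, 0.0, 1.4, 0.0, 9.0 → max 9.0
Option 5 regrets: 0.0, 13.1, 12.2, 0.1, 3.6 → max 13.1
Option 6 regrets: 13.8, 8.1, 0.6, 5.7, 13.4 → max 13.8
Smallest max regret = 8.7 → Option 1.

laplace → Option 4; minimax regret → Option 1 (disagree)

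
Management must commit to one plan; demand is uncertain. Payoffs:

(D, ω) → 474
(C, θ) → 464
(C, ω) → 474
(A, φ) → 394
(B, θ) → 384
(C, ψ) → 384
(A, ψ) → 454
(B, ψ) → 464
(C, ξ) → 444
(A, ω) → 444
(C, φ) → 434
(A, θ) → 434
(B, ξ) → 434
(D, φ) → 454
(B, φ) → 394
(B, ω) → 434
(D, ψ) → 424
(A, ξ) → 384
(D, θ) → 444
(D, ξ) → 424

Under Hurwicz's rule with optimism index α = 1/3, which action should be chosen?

A: 1/3·454 + 2/3·384 = 1222/3
B: 1/3·464 + 2/3·384 = 1232/3
C: 1/3·474 + 2/3·384 = 414
D: 1/3·474 + 2/3·424 = 1322/3
Highest Hurwicz score = 1322/3 → D.

D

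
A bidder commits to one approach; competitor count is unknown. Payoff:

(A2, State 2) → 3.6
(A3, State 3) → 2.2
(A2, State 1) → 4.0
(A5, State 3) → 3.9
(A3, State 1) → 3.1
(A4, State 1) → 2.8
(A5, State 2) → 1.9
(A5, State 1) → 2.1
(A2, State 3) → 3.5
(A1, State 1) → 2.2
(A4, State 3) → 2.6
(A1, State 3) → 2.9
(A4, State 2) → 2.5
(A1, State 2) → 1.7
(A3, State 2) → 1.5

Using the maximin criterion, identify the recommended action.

Row minima: A1=1.7, A2=3.5, A3=1.5, A4=2.5, A5=1.9
Best worst-case = 3.5 → A2.

A2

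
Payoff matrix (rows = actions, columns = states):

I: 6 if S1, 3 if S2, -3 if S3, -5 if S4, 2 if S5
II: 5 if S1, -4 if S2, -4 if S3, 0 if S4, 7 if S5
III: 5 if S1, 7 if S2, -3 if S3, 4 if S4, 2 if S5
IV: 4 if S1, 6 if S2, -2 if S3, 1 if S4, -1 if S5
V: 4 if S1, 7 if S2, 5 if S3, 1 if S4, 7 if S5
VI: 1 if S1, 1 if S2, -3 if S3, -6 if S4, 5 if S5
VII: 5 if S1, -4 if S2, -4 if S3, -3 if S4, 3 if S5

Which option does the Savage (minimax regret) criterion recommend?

Column bests: S1=6, S2=7, S3=5, S4=4, S5=7.
I regrets: 0, 4, 8, 9, 5 → max 9
II regrets: 1, 11, 9, 4, 0 → max 11
III regrets: 1, 0, 8, 0, 5 → max 8
IV regrets: 2, 1, 7, 3, 8 → max 8
V regrets: 2, 0, 0, 3, 0 → max 3
VI regrets: 5, 6, 8, 10, 2 → max 10
VII regrets: 1, 11, 9, 7, 4 → max 11
Smallest max regret = 3 → V.

V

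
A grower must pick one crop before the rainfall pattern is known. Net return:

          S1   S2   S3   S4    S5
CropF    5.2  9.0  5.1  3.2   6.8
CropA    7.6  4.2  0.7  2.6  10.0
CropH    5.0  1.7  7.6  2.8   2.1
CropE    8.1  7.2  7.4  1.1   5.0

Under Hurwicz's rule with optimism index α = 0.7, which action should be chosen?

CropF

CropF: 0.7·9.0 + 0.3·3.2 = 7.26
CropA: 0.7·10.0 + 0.3·0.7 = 7.21
CropH: 0.7·7.6 + 0.3·1.7 = 5.83
CropE: 0.7·8.1 + 0.3·1.1 = 6
Highest Hurwicz score = 7.26 → CropF.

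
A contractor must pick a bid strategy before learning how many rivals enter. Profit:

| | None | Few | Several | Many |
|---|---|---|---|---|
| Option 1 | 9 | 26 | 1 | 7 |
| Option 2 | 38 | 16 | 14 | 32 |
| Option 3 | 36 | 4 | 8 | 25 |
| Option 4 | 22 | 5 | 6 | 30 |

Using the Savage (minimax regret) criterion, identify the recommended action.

Column bests: None=38, Few=26, Several=14, Many=32.
Option 1 regrets: 29, 0, 13, 25 → max 29
Option 2 regrets: 0, 10, 0, 0 → max 10
Option 3 regrets: 2, 22, 6, 7 → max 22
Option 4 regrets: 16, 21, 8, 2 → max 21
Smallest max regret = 10 → Option 2.

Option 2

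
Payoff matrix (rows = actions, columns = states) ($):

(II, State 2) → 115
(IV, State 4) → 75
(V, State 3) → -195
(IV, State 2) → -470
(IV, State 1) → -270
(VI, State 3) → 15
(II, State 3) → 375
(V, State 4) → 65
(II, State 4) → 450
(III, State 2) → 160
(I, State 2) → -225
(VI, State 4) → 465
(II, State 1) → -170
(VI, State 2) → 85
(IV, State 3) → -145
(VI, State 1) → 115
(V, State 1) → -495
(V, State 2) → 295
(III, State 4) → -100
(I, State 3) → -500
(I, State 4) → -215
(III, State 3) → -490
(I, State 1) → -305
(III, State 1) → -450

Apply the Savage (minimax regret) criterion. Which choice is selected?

II

Column bests: State 1=115, State 2=295, State 3=375, State 4=465.
I regrets: 420, 520, 875, 680 → max 875
II regrets: 285, 180, 0, 15 → max 285
III regrets: 565, 135, 865, 565 → max 865
IV regrets: 385, 765, 520, 390 → max 765
V regrets: 610, 0, 570, 400 → max 610
VI regrets: 0, 210, 360, 0 → max 360
Smallest max regret = 285 → II.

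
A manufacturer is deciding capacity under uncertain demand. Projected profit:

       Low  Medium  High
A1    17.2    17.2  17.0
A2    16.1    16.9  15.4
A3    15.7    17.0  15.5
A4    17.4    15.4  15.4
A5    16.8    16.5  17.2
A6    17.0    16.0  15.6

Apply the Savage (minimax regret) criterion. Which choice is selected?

Column bests: Low=17.4, Medium=17.2, High=17.2.
A1 regrets: 0.2, 0.0, 0.2 → max 0.2
A2 regrets: 1.3, 0.3, 1.8 → max 1.8
A3 regrets: 1.7, 0.2, 1.7 → max 1.7
A4 regrets: 0.0, 1.8, 1.8 → max 1.8
A5 regrets: 0.6, 0.7, 0.0 → max 0.7
A6 regrets: 0.4, 1.2, 1.6 → max 1.6
Smallest max regret = 0.2 → A1.

A1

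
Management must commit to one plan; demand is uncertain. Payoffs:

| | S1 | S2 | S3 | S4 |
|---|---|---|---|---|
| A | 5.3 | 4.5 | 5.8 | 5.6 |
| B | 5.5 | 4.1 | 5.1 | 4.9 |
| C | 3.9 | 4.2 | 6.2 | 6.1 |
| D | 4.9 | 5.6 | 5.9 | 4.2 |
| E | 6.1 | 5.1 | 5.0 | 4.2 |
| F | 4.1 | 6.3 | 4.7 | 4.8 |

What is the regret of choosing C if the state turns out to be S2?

Best payoff under S2 is 6.3.
Regret = 6.3 − 4.2 = 2.1.

2.1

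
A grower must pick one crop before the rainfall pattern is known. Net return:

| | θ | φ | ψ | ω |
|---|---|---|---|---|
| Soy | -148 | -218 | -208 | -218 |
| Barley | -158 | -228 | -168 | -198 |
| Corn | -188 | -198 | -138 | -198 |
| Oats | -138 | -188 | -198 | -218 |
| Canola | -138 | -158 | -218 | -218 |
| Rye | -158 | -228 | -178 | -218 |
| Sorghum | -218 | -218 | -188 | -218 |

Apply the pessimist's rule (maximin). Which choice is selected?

Corn

Row minima: Soy=-218, Barley=-228, Corn=-198, Oats=-218, Canola=-218, Rye=-228, Sorghum=-218
Best worst-case = -198 → Corn.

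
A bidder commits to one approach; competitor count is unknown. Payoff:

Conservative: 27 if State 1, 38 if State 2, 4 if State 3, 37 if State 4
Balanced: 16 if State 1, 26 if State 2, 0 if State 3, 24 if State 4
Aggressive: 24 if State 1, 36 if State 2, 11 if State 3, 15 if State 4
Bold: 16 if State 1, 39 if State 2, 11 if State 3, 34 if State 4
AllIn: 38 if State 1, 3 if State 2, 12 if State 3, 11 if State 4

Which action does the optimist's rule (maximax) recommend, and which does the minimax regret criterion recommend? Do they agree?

Row maxima: Conservative=38, Balanced=26, Aggressive=36, Bold=39, AllIn=38
Best best-case = 39 → Bold.
Column bests: State 1=38, State 2=39, State 3=12, State 4=37.
Conservative regrets: 11, 1, 8, 0 → max 11
Balanced regrets: 22, 13, 12, 13 → max 22
Aggressive regrets: 14, 3, 1, 22 → max 22
Bold regrets: 22, 0, 1, 3 → max 22
AllIn regrets: 0, 36, 0, 26 → max 36
Smallest max regret = 11 → Conservative.

maximax → Bold; minimax regret → Conservative (disagree)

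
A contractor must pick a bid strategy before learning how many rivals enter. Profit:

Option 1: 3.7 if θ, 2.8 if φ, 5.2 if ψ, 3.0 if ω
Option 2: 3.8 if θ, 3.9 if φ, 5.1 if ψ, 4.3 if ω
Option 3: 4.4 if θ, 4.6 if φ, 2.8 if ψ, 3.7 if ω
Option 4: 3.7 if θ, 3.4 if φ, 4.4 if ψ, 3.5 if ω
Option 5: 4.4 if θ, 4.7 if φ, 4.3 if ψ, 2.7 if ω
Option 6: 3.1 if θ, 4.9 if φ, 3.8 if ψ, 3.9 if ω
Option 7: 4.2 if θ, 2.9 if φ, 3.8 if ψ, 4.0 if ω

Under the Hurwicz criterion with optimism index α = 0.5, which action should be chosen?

Option 1: 0.5·5.2 + 0.5·2.8 = 4
Option 2: 0.5·5.1 + 0.5·3.8 = 4.45
Option 3: 0.5·4.6 + 0.5·2.8 = 3.7
Option 4: 0.5·4.4 + 0.5·3.4 = 3.9
Option 5: 0.5·4.7 + 0.5·2.7 = 3.7
Option 6: 0.5·4.9 + 0.5·3.1 = 4
Option 7: 0.5·4.2 + 0.5·2.9 = 3.55
Highest Hurwicz score = 4.45 → Option 2.

Option 2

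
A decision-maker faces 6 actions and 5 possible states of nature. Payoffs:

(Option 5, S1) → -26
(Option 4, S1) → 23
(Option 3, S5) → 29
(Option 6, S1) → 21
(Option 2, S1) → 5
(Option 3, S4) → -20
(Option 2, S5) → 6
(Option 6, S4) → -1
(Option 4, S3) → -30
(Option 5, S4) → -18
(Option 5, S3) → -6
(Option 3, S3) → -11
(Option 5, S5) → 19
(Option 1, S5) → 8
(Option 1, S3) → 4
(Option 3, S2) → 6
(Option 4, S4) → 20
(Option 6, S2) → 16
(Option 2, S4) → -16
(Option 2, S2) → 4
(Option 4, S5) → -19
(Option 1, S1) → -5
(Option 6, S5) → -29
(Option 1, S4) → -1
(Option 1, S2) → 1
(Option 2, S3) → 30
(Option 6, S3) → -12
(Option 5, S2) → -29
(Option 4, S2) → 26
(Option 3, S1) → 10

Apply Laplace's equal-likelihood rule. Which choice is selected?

Row averages: Option 1=1.4, Option 2=5.8, Option 3=2.8, Option 4=4, Option 5=-12, Option 6=-1
Highest average = 5.8 → Option 2.

Option 2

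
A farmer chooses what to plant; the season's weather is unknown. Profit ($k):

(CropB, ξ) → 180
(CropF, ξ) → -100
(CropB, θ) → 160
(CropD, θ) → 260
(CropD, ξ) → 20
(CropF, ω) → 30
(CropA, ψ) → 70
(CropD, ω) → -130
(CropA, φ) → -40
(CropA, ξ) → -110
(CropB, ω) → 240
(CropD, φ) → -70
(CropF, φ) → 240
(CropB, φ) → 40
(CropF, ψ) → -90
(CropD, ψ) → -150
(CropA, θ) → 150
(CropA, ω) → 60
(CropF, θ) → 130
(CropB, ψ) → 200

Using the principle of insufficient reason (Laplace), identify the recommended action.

Row averages: CropF=42, CropA=26, CropB=164, CropD=-14
Highest average = 164 → CropB.

CropB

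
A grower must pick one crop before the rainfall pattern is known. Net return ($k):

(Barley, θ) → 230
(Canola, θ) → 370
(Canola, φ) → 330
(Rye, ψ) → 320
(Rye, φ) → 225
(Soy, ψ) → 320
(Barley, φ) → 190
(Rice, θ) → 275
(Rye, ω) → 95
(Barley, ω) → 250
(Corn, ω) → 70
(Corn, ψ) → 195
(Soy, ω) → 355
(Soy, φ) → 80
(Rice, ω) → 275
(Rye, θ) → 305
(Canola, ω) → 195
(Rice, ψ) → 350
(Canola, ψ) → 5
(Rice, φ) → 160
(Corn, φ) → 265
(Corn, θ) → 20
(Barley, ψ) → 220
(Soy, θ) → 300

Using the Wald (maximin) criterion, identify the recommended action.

Barley

Row minima: Rye=95, Canola=5, Rice=160, Soy=80, Barley=190, Corn=20
Best worst-case = 190 → Barley.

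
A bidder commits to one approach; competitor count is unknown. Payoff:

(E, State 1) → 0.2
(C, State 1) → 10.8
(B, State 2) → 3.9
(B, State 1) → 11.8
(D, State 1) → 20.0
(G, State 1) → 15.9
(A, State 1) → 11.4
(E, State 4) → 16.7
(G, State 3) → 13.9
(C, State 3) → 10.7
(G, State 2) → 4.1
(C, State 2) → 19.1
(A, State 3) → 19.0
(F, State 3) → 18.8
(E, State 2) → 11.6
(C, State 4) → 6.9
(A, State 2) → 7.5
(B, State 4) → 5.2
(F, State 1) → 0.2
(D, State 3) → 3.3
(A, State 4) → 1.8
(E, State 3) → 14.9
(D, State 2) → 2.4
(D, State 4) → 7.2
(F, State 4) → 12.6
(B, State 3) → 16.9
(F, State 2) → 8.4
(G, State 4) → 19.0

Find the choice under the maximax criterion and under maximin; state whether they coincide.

Row maxima: A=19.0, B=16.9, C=19.1, D=20.0, E=16.7, F=18.8, G=19.0
Best best-case = 20.0 → D.
Row minima: A=1.8, B=3.9, C=6.9, D=2.4, E=0.2, F=0.2, G=4.1
Best worst-case = 6.9 → C.

maximax → D; maximin → C (disagree)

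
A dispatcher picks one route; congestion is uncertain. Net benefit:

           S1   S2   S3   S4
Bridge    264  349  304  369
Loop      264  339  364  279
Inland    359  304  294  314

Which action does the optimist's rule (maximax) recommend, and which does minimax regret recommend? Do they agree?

maximax → Bridge; minimax regret → Inland (disagree)

Row maxima: Bridge=369, Loop=364, Inland=359
Best best-case = 369 → Bridge.
Column bests: S1=359, S2=349, S3=364, S4=369.
Bridge regrets: 95, 0, 60, 0 → max 95
Loop regrets: 95, 10, 0, 90 → max 95
Inland regrets: 0, 45, 70, 55 → max 70
Smallest max regret = 70 → Inland.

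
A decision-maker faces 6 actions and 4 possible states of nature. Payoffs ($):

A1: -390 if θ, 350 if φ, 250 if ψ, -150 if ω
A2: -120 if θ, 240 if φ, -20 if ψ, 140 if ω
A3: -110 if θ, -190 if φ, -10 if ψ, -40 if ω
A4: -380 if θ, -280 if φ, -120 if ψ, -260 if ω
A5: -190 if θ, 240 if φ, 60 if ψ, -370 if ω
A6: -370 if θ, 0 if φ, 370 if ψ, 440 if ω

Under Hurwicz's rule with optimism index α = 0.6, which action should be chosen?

A1: 0.6·350 + 0.4·(-390) = 54
A2: 0.6·240 + 0.4·(-120) = 96
A3: 0.6·(-10) + 0.4·(-190) = -82
A4: 0.6·(-120) + 0.4·(-380) = -224
A5: 0.6·240 + 0.4·(-370) = -4
A6: 0.6·440 + 0.4·(-370) = 116
Highest Hurwicz score = 116 → A6.

A6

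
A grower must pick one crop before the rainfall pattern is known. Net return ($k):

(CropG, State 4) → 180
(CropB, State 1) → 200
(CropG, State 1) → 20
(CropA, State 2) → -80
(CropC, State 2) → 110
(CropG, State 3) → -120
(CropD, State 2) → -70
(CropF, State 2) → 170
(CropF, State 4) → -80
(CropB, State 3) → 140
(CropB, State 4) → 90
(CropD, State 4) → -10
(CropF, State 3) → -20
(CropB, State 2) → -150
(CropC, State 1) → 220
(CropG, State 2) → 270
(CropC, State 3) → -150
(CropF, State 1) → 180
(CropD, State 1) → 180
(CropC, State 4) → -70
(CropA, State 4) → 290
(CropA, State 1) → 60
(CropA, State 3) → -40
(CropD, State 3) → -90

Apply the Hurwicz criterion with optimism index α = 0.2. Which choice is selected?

CropA

CropB: 0.2·200 + 0.8·(-150) = -80
CropG: 0.2·270 + 0.8·(-120) = -42
CropA: 0.2·290 + 0.8·(-80) = -6
CropC: 0.2·220 + 0.8·(-150) = -76
CropD: 0.2·180 + 0.8·(-90) = -36
CropF: 0.2·180 + 0.8·(-80) = -28
Highest Hurwicz score = -6 → CropA.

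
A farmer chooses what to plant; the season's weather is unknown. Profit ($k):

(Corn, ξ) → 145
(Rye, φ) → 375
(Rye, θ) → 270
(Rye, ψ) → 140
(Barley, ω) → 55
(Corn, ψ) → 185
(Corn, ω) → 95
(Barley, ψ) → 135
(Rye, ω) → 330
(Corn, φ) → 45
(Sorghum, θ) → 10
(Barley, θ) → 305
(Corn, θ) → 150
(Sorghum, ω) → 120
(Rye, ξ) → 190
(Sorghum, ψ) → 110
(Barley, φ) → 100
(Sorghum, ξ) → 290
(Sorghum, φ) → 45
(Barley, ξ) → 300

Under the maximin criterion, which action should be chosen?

Row minima: Rye=140, Corn=45, Barley=55, Sorghum=10
Best worst-case = 140 → Rye.

Rye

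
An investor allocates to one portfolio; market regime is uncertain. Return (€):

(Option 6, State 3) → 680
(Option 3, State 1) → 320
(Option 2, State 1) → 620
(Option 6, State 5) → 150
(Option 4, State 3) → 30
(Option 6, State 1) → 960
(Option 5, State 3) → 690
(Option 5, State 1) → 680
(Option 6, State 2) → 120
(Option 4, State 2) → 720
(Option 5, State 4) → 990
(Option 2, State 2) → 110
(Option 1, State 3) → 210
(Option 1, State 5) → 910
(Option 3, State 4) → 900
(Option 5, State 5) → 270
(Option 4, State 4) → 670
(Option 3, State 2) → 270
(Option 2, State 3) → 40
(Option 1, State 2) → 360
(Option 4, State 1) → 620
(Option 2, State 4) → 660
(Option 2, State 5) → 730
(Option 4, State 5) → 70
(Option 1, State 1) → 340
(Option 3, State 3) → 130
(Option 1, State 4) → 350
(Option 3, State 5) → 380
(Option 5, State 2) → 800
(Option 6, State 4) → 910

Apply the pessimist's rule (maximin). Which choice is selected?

Row minima: Option 1=210, Option 2=40, Option 3=130, Option 4=30, Option 5=270, Option 6=120
Best worst-case = 270 → Option 5.

Option 5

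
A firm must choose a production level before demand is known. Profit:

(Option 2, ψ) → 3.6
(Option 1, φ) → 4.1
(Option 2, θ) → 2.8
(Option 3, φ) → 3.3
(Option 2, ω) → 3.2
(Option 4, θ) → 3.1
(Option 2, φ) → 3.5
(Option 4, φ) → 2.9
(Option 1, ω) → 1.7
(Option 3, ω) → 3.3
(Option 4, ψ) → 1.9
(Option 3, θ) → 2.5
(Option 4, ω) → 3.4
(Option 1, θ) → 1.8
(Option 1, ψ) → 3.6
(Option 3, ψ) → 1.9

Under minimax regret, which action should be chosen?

Column bests: θ=3.1, φ=4.1, ψ=3.6, ω=3.4.
Option 1 regrets: 1.3, 0.0, 0.0, 1.7 → max 1.7
Option 2 regrets: 0.3, 0.6, 0.0, 0.2 → max 0.6
Option 3 regrets: 0.6, 0.8, 1.7, 0.1 → max 1.7
Option 4 regrets: 0.0, 1.2, 1.7, 0.0 → max 1.7
Smallest max regret = 0.6 → Option 2.

Option 2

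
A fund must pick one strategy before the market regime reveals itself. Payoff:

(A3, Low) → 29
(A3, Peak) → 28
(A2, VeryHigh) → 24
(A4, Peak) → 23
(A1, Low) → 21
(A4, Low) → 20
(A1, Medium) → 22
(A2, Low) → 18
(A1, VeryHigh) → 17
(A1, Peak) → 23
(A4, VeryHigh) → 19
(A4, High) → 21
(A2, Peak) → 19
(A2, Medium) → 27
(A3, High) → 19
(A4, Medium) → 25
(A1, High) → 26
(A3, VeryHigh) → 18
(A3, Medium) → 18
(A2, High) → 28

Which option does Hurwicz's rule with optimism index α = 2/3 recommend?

A1: 2/3·26 + 1/3·17 = 23
A2: 2/3·28 + 1/3·18 = 74/3
A3: 2/3·29 + 1/3·18 = 76/3
A4: 2/3·25 + 1/3·19 = 23
Highest Hurwicz score = 76/3 → A3.

A3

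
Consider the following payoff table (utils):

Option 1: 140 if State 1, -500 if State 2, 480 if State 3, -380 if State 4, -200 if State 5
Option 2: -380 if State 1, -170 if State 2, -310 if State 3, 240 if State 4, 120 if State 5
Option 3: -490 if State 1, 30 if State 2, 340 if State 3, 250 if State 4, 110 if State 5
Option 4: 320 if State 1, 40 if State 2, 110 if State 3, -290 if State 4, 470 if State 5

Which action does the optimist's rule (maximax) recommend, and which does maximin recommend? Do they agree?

maximax → Option 1; maximin → Option 4 (disagree)

Row maxima: Option 1=480, Option 2=240, Option 3=340, Option 4=470
Best best-case = 480 → Option 1.
Row minima: Option 1=-500, Option 2=-380, Option 3=-490, Option 4=-290
Best worst-case = -290 → Option 4.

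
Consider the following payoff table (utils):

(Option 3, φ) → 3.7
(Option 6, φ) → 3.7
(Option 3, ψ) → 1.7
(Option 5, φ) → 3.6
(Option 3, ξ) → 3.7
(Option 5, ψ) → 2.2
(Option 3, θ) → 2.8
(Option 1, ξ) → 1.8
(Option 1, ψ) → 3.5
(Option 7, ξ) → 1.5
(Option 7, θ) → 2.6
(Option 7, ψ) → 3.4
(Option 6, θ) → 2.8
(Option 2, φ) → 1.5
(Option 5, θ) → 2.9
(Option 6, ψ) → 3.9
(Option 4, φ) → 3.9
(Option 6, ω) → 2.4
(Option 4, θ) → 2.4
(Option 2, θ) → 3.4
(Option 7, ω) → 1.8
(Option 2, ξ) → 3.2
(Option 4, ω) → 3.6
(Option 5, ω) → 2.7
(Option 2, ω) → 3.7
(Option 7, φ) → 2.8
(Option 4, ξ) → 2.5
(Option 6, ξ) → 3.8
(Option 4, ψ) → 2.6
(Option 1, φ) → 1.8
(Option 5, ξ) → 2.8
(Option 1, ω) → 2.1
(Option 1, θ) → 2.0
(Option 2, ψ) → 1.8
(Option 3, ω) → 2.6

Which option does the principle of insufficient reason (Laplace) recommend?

Row averages: Option 1=2.24, Option 2=2.72, Option 3=2.9, Option 4=3, Option 5=2.84, Option 6=3.32, Option 7=2.42
Highest average = 3.32 → Option 6.

Option 6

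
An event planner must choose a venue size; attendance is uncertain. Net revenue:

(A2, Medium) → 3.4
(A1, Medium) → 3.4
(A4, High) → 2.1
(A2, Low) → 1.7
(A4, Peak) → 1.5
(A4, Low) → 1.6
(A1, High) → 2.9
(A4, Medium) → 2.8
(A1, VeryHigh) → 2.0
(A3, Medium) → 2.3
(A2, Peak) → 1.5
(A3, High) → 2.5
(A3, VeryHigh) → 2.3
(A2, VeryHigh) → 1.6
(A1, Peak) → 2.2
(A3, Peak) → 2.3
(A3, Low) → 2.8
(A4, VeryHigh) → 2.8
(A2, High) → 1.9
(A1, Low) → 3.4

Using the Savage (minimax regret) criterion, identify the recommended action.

Column bests: Low=3.4, Medium=3.4, High=2.9, VeryHigh=2.8, Peak=2.3.
A1 regrets: 0.0, 0.0, 0.0, 0.8, 0.1 → max 0.8
A2 regrets: 1.7, 0.0, 1.0, 1.2, 0.8 → max 1.7
A3 regrets: 0.6, 1.1, 0.4, 0.5, 0.0 → max 1.1
A4 regrets: 1.8, 0.6, 0.8, 0.0, 0.8 → max 1.8
Smallest max regret = 0.8 → A1.

A1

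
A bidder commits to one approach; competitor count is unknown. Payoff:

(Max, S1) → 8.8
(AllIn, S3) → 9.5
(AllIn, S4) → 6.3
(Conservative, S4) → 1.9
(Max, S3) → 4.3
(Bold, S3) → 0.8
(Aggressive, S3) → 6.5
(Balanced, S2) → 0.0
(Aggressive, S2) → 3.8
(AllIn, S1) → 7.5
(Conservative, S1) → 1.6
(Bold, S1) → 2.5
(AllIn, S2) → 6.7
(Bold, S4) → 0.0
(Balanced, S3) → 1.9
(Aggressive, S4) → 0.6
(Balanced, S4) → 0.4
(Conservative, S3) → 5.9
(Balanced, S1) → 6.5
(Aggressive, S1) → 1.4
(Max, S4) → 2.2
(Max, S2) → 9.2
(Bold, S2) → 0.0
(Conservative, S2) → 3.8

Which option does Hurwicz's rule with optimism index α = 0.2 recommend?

AllIn

Conservative: 0.2·5.9 + 0.8·1.6 = 2.46
Balanced: 0.2·6.5 + 0.8·0.0 = 1.3
Aggressive: 0.2·6.5 + 0.8·0.6 = 1.78
Bold: 0.2·2.5 + 0.8·0.0 = 0.5
AllIn: 0.2·9.5 + 0.8·6.3 = 6.94
Max: 0.2·9.2 + 0.8·2.2 = 3.6
Highest Hurwicz score = 6.94 → AllIn.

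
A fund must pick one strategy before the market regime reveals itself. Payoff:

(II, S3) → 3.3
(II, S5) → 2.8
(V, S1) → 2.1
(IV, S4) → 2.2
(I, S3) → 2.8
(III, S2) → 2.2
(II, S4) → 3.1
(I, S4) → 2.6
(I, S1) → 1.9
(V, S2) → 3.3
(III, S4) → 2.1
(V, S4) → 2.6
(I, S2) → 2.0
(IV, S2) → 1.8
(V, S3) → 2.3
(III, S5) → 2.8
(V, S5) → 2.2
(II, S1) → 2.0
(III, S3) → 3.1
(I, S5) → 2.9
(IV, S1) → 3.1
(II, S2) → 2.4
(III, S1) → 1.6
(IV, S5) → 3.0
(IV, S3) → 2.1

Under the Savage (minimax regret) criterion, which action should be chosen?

Column bests: S1=3.1, S2=3.3, S3=3.3, S4=3.1, S5=3.0.
I regrets: 1.2, 1.3, 0.5, 0.5, 0.1 → max 1.3
II regrets: 1.1, 0.9, 0.0, 0.0, 0.2 → max 1.1
III regrets: 1.5, 1.1, 0.2, 1.0, 0.2 → max 1.5
IV regrets: 0.0, 1.5, 1.2, 0.9, 0.0 → max 1.5
V regrets: 1.0, 0.0, 1.0, 0.5, 0.8 → max 1.0
Smallest max regret = 1.0 → V.

V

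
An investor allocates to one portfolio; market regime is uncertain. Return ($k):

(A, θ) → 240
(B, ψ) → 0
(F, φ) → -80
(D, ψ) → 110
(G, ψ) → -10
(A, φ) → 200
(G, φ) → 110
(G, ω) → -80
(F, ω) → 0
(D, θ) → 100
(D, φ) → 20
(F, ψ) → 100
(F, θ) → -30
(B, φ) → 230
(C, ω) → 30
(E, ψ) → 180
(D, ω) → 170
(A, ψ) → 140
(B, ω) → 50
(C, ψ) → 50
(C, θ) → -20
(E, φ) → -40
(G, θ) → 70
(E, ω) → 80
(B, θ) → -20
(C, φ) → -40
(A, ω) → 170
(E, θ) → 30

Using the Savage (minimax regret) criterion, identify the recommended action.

A

Column bests: θ=240, φ=230, ψ=180, ω=170.
A regrets: 0, 30, 40, 0 → max 40
B regrets: 260, 0, 180, 120 → max 260
C regrets: 260, 270, 130, 140 → max 270
D regrets: 140, 210, 70, 0 → max 210
E regrets: 210, 270, 0, 90 → max 270
F regrets: 270, 310, 80, 170 → max 310
G regrets: 170, 120, 190, 250 → max 250
Smallest max regret = 40 → A.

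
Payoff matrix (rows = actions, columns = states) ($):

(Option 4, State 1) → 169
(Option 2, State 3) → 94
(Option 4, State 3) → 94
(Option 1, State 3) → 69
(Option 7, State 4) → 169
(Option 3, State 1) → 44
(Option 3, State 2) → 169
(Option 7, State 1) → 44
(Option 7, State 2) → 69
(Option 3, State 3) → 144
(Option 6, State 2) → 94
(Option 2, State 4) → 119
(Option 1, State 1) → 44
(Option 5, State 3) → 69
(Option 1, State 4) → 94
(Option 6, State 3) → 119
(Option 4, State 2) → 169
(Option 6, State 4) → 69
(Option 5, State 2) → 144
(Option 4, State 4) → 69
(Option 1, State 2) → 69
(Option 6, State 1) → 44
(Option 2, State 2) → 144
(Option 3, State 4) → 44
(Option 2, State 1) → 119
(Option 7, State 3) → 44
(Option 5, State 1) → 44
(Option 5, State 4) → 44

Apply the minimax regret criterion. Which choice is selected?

Column bests: State 1=169, State 2=169, State 3=144, State 4=169.
Option 1 regrets: 125, 100, 75, 75 → max 125
Option 2 regrets: 50, 25, 50, 50 → max 50
Option 3 regrets: 125, 0, 0, 125 → max 125
Option 4 regrets: 0, 0, 50, 100 → max 100
Option 5 regrets: 125, 25, 75, 125 → max 125
Option 6 regrets: 125, 75, 25, 100 → max 125
Option 7 regrets: 125, 100, 100, 0 → max 125
Smallest max regret = 50 → Option 2.

Option 2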